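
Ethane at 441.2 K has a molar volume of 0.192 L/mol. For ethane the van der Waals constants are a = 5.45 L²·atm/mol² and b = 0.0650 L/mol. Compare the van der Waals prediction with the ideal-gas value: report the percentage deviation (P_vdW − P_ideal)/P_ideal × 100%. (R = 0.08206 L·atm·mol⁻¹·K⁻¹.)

-27.22 %

Ideal: P_ideal = RT/V_m = (0.08206)(441.2)/0.192 = 188.567 atm
vdW: P = RT/(V_m − b) − a/V_m² = 36.2049/0.127000 − 5.45/0.0368640 = 285.078 − 147.841 = 137.237 atm
% deviation = (137.237 − 188.567)/188.567 × 100% = -27.22%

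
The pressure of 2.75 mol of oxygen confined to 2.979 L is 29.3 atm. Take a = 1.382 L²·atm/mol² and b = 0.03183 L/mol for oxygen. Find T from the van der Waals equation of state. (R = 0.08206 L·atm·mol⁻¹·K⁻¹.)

T ≈ 390.5 K

T = (P + a n²/V²)(V − nb)/(nR)
P + a n²/V² = 29.3 + (1.382)(2.75)²/(2.979)² = 30.478 atm
V − nb = 2.979 − (2.75)(0.03183) = 2.8915 L
T = (30.478)(2.8915)/((2.75)(0.08206)) = 390.5 K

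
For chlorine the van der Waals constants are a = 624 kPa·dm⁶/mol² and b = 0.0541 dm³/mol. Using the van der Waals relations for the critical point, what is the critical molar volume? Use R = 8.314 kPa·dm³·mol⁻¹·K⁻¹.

For a van der Waals gas, V_m,c = 3b.
V_m,c = 3×0.0541 = 0.1623 dm³/mol

V_m,c ≈ 0.1623 dm³/mol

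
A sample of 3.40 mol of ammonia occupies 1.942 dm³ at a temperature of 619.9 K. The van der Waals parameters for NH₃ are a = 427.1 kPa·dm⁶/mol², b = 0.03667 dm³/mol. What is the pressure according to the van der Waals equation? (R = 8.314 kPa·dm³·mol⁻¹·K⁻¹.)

P = nRT/(V − nb) − a n²/V²
nRT/(V − nb) = (3.40)(8.314)(619.9)/(1.942 − 3.40×0.03667) = 17523/1.8173 = 9642.3 kPa
a n²/V² = (427.1)(3.40)²/(1.942)² = 1309.1 kPa
P = 9642.3 − 1309.1 = 8333 kPa

P ≈ 8333 kPa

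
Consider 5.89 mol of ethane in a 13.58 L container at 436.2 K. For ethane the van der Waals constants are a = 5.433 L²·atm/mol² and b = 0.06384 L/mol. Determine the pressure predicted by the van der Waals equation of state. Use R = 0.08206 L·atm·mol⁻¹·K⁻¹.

P ≈ 14.95 atm

P = nRT/(V − nb) − a n²/V²
nRT/(V − nb) = (5.89)(0.08206)(436.2)/(13.58 − 5.89×0.06384) = 210.83/13.204 = 15.967 atm
a n²/V² = (5.433)(5.89)²/(13.58)² = 1.0220 atm
P = 15.967 − 1.0220 = 14.95 atm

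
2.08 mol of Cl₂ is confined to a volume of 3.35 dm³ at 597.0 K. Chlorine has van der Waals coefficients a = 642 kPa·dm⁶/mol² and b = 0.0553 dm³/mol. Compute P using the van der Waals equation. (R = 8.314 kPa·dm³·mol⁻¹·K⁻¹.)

P ≈ 2944 kPa

P = nRT/(V − nb) − a n²/V²
nRT/(V − nb) = (2.08)(8.314)(597.0)/(3.35 − 2.08×0.0553) = 10324/3.2350 = 3191.3 kPa
a n²/V² = (642)(2.08)²/(3.35)² = 247.50 kPa
P = 3191.3 − 247.50 = 2944 kPa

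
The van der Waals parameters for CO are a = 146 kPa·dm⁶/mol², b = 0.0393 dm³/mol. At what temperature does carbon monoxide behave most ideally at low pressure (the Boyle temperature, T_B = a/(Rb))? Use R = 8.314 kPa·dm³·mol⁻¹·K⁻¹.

For a van der Waals gas the second virial coefficient B₂ = b − a/(RT) vanishes at T_B = a/(Rb).
T_B = 146/(8.314×0.0393) = 146/0.32674 = 446.8 K

T_B ≈ 446.8 K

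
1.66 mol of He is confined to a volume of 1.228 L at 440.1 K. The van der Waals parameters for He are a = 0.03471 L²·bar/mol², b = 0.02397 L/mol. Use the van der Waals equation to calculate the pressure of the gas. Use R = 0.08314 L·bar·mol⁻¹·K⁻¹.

P = nRT/(V − nb) − a n²/V²
nRT/(V − nb) = (1.66)(0.08314)(440.1)/(1.228 − 1.66×0.02397) = 60.739/1.1882 = 51.118 bar
a n²/V² = (0.03471)(1.66)²/(1.228)² = 0.063427 bar
P = 51.118 − 0.063427 = 51.05 bar

P ≈ 51.05 bar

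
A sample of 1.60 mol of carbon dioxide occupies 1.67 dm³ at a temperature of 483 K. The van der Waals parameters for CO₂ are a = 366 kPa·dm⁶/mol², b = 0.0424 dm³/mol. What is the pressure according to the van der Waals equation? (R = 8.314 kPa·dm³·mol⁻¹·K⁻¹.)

P = nRT/(V − nb) − a n²/V²
nRT/(V − nb) = (1.60)(8.314)(483)/(1.67 − 1.60×0.0424) = 6425.1/1.6022 = 4010.2 kPa
a n²/V² = (366)(1.60)²/(1.67)² = 335.96 kPa
P = 4010.2 − 335.96 = 3674 kPa

P ≈ 3674 kPa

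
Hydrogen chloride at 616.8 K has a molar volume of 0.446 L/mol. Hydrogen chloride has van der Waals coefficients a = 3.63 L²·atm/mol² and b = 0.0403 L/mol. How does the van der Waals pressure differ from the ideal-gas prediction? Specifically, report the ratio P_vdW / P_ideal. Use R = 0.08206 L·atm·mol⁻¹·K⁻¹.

Ideal: P_ideal = RT/V_m = (0.08206)(616.8)/0.446 = 113.486 atm
vdW: P = RT/(V_m − b) − a/V_m² = 50.6146/0.405700 − 3.63/0.198916 = 124.759 − 18.2489 = 106.510 atm
Ratio = 106.510/113.486 = 0.9385

P_vdW / P_ideal ≈ 0.9385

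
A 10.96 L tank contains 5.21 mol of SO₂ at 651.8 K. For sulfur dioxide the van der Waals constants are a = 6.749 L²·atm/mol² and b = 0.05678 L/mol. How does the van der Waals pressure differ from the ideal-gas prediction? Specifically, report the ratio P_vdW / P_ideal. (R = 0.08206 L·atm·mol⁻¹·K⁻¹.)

Ideal: P_ideal = nRT/V = (5.21)(0.08206)(651.8)/10.96 = 25.4257 atm
vdW: P = nRT/(V − nb) − a n²/V² = 278.666/10.6642 − 183.196/120.122 = 26.1310 − 1.52508 = 24.6059 atm
Ratio = 24.6059/25.4257 = 0.9678

P_vdW / P_ideal ≈ 0.9678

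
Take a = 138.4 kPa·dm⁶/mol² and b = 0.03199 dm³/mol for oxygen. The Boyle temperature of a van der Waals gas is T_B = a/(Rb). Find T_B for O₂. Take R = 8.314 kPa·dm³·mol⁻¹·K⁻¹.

T_B ≈ 520.4 K

For a van der Waals gas the second virial coefficient B₂ = b − a/(RT) vanishes at T_B = a/(Rb).
T_B = 138.4/(8.314×0.03199) = 138.4/0.26596 = 520.4 K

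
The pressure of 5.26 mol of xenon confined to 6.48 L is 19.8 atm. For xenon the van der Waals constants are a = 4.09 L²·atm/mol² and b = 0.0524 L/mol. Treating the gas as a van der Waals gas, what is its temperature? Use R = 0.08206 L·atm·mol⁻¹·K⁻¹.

T ≈ 323.3 K

T = (P + a n²/V²)(V − nb)/(nR)
P + a n²/V² = 19.8 + (4.09)(5.26)²/(6.48)² = 22.495 atm
V − nb = 6.48 − (5.26)(0.0524) = 6.2044 L
T = (22.495)(6.2044)/((5.26)(0.08206)) = 323.3 K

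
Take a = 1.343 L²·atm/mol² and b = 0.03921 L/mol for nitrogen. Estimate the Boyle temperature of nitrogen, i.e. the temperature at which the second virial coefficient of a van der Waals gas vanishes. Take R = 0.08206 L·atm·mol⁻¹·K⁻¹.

For a van der Waals gas the second virial coefficient B₂ = b − a/(RT) vanishes at T_B = a/(Rb).
T_B = 1.343/(0.08206×0.03921) = 1.343/0.0032176 = 417.4 K

T_B ≈ 417.4 K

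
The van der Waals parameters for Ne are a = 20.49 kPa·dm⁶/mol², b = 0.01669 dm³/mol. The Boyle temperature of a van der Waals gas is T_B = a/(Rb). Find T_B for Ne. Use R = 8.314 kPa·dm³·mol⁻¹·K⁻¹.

T_B ≈ 147.7 K

For a van der Waals gas the second virial coefficient B₂ = b − a/(RT) vanishes at T_B = a/(Rb).
T_B = 20.49/(8.314×0.01669) = 20.49/0.13876 = 147.7 K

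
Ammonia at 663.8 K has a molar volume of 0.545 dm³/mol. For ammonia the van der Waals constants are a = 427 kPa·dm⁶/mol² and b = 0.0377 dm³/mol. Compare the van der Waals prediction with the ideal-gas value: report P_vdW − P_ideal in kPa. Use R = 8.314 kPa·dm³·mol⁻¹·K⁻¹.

Ideal: P_ideal = RT/V_m = (8.314)(663.8)/0.545 = 10126.3 kPa
vdW: P = RT/(V_m − b) − a/V_m² = 5518.83/0.507300 − 427/0.297025 = 10878.8 − 1437.59 = 9441.2 kPa
ΔP = 9441.2 − 10126.3 = -685 kPa

ΔP ≈ -685 kPa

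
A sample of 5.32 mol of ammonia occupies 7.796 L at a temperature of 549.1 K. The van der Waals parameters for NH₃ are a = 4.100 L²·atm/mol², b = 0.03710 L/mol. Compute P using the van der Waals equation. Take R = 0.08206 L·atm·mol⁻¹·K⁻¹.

P ≈ 29.64 atm

P = nRT/(V − nb) − a n²/V²
nRT/(V − nb) = (5.32)(0.08206)(549.1)/(7.796 − 5.32×0.03710) = 239.71/7.5986 = 31.547 atm
a n²/V² = (4.100)(5.32)²/(7.796)² = 1.9093 atm
P = 31.547 − 1.9093 = 29.64 atm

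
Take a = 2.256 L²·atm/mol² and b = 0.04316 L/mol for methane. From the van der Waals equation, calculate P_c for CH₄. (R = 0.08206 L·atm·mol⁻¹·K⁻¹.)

For a van der Waals gas, P_c = a/(27b²).
P_c = 2.256/(27×(0.04316)²) = 2.256/0.050295 = 44.86 atm

P_c ≈ 44.86 atm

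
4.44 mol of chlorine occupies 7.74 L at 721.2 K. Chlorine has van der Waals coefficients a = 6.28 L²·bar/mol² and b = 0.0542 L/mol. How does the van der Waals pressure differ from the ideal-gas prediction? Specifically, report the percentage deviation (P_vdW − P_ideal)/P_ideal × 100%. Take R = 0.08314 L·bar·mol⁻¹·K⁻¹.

Ideal: P_ideal = nRT/V = (4.44)(0.08314)(721.2)/7.74 = 34.3960 bar
vdW: P = nRT/(V − nb) − a n²/V² = 266.225/7.49935 − 123.801/59.9076 = 35.4997 − 2.06653 = 33.4332 bar
% deviation = (33.4332 − 34.3960)/34.3960 × 100% = -2.80%

-2.80 %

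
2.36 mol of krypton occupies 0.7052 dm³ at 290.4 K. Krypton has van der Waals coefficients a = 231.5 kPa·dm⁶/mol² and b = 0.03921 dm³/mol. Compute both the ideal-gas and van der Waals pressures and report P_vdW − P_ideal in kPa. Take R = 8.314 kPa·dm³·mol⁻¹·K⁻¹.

Ideal: P_ideal = nRT/V = (2.36)(8.314)(290.4)/0.7052 = 8079.91 kPa
vdW: P = nRT/(V − nb) − a n²/V² = 5697.95/0.612664 − 1289.36/0.497307 = 9300.29 − 2592.68 = 6707.61 kPa
ΔP = 6707.61 − 8079.91 = -1372 kPa

ΔP ≈ -1372 kPa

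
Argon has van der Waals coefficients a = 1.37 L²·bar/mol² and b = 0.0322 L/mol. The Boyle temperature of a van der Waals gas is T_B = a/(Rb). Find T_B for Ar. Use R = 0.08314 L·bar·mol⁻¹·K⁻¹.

T_B ≈ 511.7 K

For a van der Waals gas the second virial coefficient B₂ = b − a/(RT) vanishes at T_B = a/(Rb).
T_B = 1.37/(0.08314×0.0322) = 1.37/0.0026771 = 511.7 K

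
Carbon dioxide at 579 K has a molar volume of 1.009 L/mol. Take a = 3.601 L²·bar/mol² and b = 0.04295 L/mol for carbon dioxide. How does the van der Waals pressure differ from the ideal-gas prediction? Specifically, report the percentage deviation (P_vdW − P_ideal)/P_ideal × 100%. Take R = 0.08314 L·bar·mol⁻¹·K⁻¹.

-2.97 %

Ideal: P_ideal = RT/V_m = (0.08314)(579)/1.009 = 47.7087 bar
vdW: P = RT/(V_m − b) − a/V_m² = 48.1381/0.966050 − 3.601/1.01808 = 49.8298 − 3.53705 = 46.2928 bar
% deviation = (46.2928 − 47.7087)/47.7087 × 100% = -2.97%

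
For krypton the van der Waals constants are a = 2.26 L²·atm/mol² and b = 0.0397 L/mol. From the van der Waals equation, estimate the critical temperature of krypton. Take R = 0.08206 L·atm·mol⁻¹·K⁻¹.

For a van der Waals gas, T_c = 8a/(27Rb).
T_c = 8×2.26/(27×0.08206×0.0397) = 18.080/0.087960 = 205.5 K

T_c ≈ 205.5 K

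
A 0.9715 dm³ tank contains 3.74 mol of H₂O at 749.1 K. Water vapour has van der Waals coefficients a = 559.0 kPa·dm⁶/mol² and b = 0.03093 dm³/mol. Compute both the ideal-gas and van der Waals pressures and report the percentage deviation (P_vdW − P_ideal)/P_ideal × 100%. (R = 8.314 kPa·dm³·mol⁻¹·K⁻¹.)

Ideal: P_ideal = nRT/V = (3.74)(8.314)(749.1)/0.9715 = 23976.1 kPa
vdW: P = nRT/(V − nb) − a n²/V² = 23292.8/0.855822 − 7819.07/0.943812 = 27216.9 − 8284.56 = 18932.3 kPa
% deviation = (18932.3 − 23976.1)/23976.1 × 100% = -21.04%

-21.04 %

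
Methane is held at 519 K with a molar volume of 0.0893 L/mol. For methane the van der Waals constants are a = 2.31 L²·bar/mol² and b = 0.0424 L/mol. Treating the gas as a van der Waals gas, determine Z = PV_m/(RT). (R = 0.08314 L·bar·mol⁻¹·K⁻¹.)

Z ≈ 1.305

P = RT/(V_m − b) − a/V_m² = (0.08314)(519)/(0.0893 − 0.0424) − 2.31/(0.0893)²
  = 43.150/0.046900 − 289.67 = 920.04 − 289.67 = 630.37 bar
Z = PV_m/(RT) = (630.37)(0.0893)/((0.08314)(519)) = 56.292/43.150 = 1.305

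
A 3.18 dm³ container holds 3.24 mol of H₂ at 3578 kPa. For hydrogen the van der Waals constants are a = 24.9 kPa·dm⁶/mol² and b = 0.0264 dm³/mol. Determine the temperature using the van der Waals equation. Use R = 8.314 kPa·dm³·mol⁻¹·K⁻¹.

T ≈ 414.0 K

T = (P + a n²/V²)(V − nb)/(nR)
P + a n²/V² = 3578 + (24.9)(3.24)²/(3.18)² = 3603.8 kPa
V − nb = 3.18 − (3.24)(0.0264) = 3.0945 dm³
T = (3603.8)(3.0945)/((3.24)(8.314)) = 414.0 K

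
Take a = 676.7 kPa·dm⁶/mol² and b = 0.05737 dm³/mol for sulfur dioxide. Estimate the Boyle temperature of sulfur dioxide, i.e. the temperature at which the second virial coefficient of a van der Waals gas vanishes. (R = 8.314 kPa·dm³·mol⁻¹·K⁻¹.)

For a van der Waals gas the second virial coefficient B₂ = b − a/(RT) vanishes at T_B = a/(Rb).
T_B = 676.7/(8.314×0.05737) = 676.7/0.47697 = 1419 K

T_B ≈ 1419 K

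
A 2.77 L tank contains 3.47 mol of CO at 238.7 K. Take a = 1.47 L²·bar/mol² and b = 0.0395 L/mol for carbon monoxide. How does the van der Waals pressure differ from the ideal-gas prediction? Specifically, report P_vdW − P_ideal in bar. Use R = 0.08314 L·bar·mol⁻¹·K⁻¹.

ΔP ≈ -1.013 bar

Ideal: P_ideal = nRT/V = (3.47)(0.08314)(238.7)/2.77 = 24.8606 bar
vdW: P = nRT/(V − nb) − a n²/V² = 68.8639/2.63294 − 17.7001/7.67290 = 26.1548 − 2.30683 = 23.8480 bar
ΔP = 23.8480 − 24.8606 = -1.013 bar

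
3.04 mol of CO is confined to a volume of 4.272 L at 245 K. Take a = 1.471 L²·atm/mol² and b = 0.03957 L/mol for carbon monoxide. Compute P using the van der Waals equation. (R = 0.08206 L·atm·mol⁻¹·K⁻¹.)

P ≈ 13.98 atm

P = nRT/(V − nb) − a n²/V²
nRT/(V − nb) = (3.04)(0.08206)(245)/(4.272 − 3.04×0.03957) = 61.118/4.1517 = 14.721 atm
a n²/V² = (1.471)(3.04)²/(4.272)² = 0.74490 atm
P = 14.721 − 0.74490 = 13.98 atm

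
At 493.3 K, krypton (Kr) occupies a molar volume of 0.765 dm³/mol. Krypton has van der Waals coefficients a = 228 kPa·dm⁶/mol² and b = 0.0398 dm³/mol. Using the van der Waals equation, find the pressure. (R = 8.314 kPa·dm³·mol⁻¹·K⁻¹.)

P ≈ 5266 kPa

P = RT/(V_m − b) − a/V_m²
RT/(V_m − b) = (8.314)(493.3)/(0.765 − 0.0398) = 4101.3/0.72520 = 5655.4 kPa
a/V_m² = 228/(0.765)² = 389.59 kPa
P = 5655.4 − 389.59 = 5266 kPa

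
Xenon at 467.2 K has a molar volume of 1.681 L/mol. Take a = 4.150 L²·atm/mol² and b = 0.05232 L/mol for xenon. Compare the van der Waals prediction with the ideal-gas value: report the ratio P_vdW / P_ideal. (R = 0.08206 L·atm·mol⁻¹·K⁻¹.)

Ideal: P_ideal = RT/V_m = (0.08206)(467.2)/1.681 = 22.8069 atm
vdW: P = RT/(V_m − b) − a/V_m² = 38.3384/1.62868 − 4.150/2.82576 = 23.5396 − 1.46863 = 22.0710 atm
Ratio = 22.0710/22.8069 = 0.9677

P_vdW / P_ideal ≈ 0.9677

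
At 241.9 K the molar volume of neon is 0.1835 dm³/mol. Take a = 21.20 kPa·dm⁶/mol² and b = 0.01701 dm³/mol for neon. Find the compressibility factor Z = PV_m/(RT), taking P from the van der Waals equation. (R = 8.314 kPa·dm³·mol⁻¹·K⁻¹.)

Z ≈ 1.045

P = RT/(V_m − b) − a/V_m² = (8.314)(241.9)/(0.1835 − 0.01701) − 21.20/(0.1835)²
  = 2011.2/0.16649 − 629.60 = 12080 − 629.60 = 11450 kPa
Z = PV_m/(RT) = (11450)(0.1835)/((8.314)(241.9)) = 2101.1/2011.2 = 1.045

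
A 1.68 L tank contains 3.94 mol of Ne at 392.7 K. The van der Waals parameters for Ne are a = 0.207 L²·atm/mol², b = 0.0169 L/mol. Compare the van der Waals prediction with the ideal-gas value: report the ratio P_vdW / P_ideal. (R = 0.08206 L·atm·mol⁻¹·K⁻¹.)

P_vdW / P_ideal ≈ 1.026

Ideal: P_ideal = nRT/V = (3.94)(0.08206)(392.7)/1.68 = 75.5752 atm
vdW: P = nRT/(V − nb) − a n²/V² = 126.966/1.61341 − 3.21339/2.82240 = 78.6942 − 1.13853 = 77.5557 atm
Ratio = 77.5557/75.5752 = 1.026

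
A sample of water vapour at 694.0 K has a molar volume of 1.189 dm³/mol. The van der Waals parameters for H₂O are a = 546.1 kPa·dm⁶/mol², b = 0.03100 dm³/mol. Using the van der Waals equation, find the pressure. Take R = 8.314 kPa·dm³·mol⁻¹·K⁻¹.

P ≈ 4596 kPa

P = RT/(V_m − b) − a/V_m²
RT/(V_m − b) = (8.314)(694.0)/(1.189 − 0.03100) = 5769.9/1.1580 = 4982.6 kPa
a/V_m² = 546.1/(1.189)² = 386.29 kPa
P = 4982.6 − 386.29 = 4596 kPa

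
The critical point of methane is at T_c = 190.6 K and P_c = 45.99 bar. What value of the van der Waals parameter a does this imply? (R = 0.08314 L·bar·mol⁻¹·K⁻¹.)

a ≈ 2.303 L²·bar/mol²

From T_c = 8a/(27Rb) and P_c = a/(27b²): a = 27 R² T_c²/(64 P_c).
a = 27×(0.08314)²×(190.6)²/(64×45.99) = 6780.0/2943.4 = 2.303 L²·bar/mol²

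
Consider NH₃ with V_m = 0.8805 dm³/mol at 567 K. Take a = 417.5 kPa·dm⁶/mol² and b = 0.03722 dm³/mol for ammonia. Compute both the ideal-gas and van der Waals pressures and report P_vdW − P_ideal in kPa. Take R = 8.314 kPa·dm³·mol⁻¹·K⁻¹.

Ideal: P_ideal = RT/V_m = (8.314)(567)/0.8805 = 5353.82 kPa
vdW: P = RT/(V_m − b) − a/V_m² = 4714.04/0.843280 − 417.5/0.775280 = 5590.12 − 538.515 = 5051.61 kPa
ΔP = 5051.61 − 5353.82 = -302.2 kPa

ΔP ≈ -302.2 kPa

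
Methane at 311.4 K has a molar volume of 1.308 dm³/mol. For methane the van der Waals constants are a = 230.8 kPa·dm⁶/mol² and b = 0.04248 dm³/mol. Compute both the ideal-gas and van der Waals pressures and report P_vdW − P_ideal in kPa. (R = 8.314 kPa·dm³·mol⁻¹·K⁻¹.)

ΔP ≈ -68.5 kPa

Ideal: P_ideal = RT/V_m = (8.314)(311.4)/1.308 = 1979.34 kPa
vdW: P = RT/(V_m − b) − a/V_m² = 2588.98/1.26552 − 230.8/1.71086 = 2045.78 − 134.903 = 1910.88 kPa
ΔP = 1910.88 − 1979.34 = -68.5 kPa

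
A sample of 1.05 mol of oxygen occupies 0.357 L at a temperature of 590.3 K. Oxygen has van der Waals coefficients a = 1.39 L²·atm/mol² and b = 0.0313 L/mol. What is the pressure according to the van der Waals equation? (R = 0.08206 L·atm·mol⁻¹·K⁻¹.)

P = nRT/(V − nb) − a n²/V²
nRT/(V − nb) = (1.05)(0.08206)(590.3)/(0.357 − 1.05×0.0313) = 50.862/0.32414 = 156.91 atm
a n²/V² = (1.39)(1.05)²/(0.357)² = 12.024 atm
P = 156.91 − 12.024 = 144.9 atm

P ≈ 144.9 atm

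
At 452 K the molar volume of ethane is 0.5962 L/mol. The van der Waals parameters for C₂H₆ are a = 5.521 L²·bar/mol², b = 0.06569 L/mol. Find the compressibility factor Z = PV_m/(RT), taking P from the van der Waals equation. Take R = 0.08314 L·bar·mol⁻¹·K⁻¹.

P = RT/(V_m − b) − a/V_m² = (0.08314)(452)/(0.5962 − 0.06569) − 5.521/(0.5962)²
  = 37.579/0.53051 − 15.532 = 70.836 − 15.532 = 55.304 bar
Z = PV_m/(RT) = (55.304)(0.5962)/((0.08314)(452)) = 32.972/37.579 = 0.8774

Z ≈ 0.8774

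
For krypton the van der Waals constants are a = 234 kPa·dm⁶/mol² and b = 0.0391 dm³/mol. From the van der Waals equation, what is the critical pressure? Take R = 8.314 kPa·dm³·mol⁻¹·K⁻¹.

P_c ≈ 5669 kPa

For a van der Waals gas, P_c = a/(27b²).
P_c = 234/(27×(0.0391)²) = 234/0.041278 = 5669 kPa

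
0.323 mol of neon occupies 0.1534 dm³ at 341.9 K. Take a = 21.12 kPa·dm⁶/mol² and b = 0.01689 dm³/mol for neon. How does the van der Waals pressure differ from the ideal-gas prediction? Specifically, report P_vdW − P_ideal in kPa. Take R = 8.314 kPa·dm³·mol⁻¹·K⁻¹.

Ideal: P_ideal = nRT/V = (0.323)(8.314)(341.9)/0.1534 = 5985.30 kPa
vdW: P = nRT/(V − nb) − a n²/V² = 918.146/0.147945 − 2.20343/0.0235316 = 6206.00 − 93.6371 = 6112.36 kPa
ΔP = 6112.36 − 5985.30 = 127.1 kPa

ΔP ≈ 127.1 kPa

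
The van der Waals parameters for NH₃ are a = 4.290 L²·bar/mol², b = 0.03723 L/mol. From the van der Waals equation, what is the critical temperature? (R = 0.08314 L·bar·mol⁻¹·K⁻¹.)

T_c ≈ 410.7 K

For a van der Waals gas, T_c = 8a/(27Rb).
T_c = 8×4.290/(27×0.08314×0.03723) = 34.320/0.083573 = 410.7 K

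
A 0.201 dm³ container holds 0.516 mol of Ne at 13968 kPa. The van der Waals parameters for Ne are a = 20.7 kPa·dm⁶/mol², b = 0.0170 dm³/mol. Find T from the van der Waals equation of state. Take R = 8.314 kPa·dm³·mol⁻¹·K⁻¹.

T ≈ 632.0 K

T = (P + a n²/V²)(V − nb)/(nR)
P + a n²/V² = 13968 + (20.7)(0.516)²/(0.201)² = 14104 kPa
V − nb = 0.201 − (0.516)(0.0170) = 0.19223 dm³
T = (14104)(0.19223)/((0.516)(8.314)) = 632.0 K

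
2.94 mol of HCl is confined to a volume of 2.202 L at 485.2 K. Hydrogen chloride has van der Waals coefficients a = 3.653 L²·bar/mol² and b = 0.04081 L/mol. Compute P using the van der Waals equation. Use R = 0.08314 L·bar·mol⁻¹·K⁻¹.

P ≈ 50.45 bar

P = nRT/(V − nb) − a n²/V²
nRT/(V − nb) = (2.94)(0.08314)(485.2)/(2.202 − 2.94×0.04081) = 118.60/2.0820 = 56.964 bar
a n²/V² = (3.653)(2.94)²/(2.202)² = 6.5119 bar
P = 56.964 − 6.5119 = 50.45 bar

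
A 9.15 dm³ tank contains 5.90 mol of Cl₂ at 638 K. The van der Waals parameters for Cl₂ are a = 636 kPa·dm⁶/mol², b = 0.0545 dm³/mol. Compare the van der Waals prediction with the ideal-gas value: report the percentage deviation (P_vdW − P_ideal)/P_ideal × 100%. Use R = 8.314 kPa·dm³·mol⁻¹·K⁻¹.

Ideal: P_ideal = nRT/V = (5.90)(8.314)(638)/9.15 = 3420.28 kPa
vdW: P = nRT/(V − nb) − a n²/V² = 31295.6/8.82845 − 22139.2/83.7225 = 3544.86 − 264.435 = 3280.43 kPa
% deviation = (3280.43 − 3420.28)/3420.28 × 100% = -4.09%

-4.09 %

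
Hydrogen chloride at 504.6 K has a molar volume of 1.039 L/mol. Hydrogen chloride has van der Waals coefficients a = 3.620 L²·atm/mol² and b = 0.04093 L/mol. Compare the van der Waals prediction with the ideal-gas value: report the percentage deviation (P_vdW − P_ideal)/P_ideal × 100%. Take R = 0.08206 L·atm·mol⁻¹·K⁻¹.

-4.31 %

Ideal: P_ideal = RT/V_m = (0.08206)(504.6)/1.039 = 39.8532 atm
vdW: P = RT/(V_m − b) − a/V_m² = 41.4075/0.998070 − 3.620/1.07952 = 41.4876 − 3.35334 = 38.1343 atm
% deviation = (38.1343 − 39.8532)/39.8532 × 100% = -4.31%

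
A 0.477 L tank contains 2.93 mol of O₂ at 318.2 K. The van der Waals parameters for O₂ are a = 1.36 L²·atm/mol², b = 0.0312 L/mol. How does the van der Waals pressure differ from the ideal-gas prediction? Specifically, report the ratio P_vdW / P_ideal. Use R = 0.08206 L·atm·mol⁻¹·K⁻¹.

P_vdW / P_ideal ≈ 0.9172

Ideal: P_ideal = nRT/V = (2.93)(0.08206)(318.2)/0.477 = 160.391 atm
vdW: P = nRT/(V − nb) − a n²/V² = 76.5067/0.385584 − 11.6755/0.227529 = 198.418 − 51.3143 = 147.104 atm
Ratio = 147.104/160.391 = 0.9172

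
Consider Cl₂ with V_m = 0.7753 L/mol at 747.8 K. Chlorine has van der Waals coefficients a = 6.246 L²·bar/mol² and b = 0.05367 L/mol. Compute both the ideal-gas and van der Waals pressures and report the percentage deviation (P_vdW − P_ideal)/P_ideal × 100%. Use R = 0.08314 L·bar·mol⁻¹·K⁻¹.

-5.52 %

Ideal: P_ideal = RT/V_m = (0.08314)(747.8)/0.7753 = 80.1910 bar
vdW: P = RT/(V_m − b) − a/V_m² = 62.1721/0.721630 − 6.246/0.601090 = 86.1551 − 10.3911 = 75.7640 bar
% deviation = (75.7640 − 80.1910)/80.1910 × 100% = -5.52%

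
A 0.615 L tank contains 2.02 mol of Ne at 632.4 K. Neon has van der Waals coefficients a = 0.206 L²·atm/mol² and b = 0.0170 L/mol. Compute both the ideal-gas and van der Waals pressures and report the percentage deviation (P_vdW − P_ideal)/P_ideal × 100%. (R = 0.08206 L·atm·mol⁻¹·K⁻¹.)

4.61 %

Ideal: P_ideal = nRT/V = (2.02)(0.08206)(632.4)/0.615 = 170.451 atm
vdW: P = nRT/(V − nb) − a n²/V² = 104.827/0.580660 − 0.840562/0.378225 = 180.531 − 2.22239 = 178.309 atm
% deviation = (178.309 − 170.451)/170.451 × 100% = 4.61%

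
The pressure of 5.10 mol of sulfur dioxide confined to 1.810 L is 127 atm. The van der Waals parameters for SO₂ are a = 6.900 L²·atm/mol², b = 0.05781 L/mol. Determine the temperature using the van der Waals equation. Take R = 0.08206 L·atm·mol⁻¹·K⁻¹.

T = (P + a n²/V²)(V − nb)/(nR)
P + a n²/V² = 127 + (6.900)(5.10)²/(1.810)² = 181.78 atm
V − nb = 1.810 − (5.10)(0.05781) = 1.5152 L
T = (181.78)(1.5152)/((5.10)(0.08206)) = 658.1 K

T ≈ 658.1 K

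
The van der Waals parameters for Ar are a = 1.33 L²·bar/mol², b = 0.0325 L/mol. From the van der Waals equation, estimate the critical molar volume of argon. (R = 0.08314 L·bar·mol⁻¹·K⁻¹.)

V_m,c ≈ 0.09750 L/mol

For a van der Waals gas, V_m,c = 3b.
V_m,c = 3×0.0325 = 0.09750 L/mol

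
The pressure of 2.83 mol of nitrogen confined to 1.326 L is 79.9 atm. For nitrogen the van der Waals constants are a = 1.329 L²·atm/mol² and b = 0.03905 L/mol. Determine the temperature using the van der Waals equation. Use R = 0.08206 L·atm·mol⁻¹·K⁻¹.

T ≈ 449.9 K

T = (P + a n²/V²)(V − nb)/(nR)
P + a n²/V² = 79.9 + (1.329)(2.83)²/(1.326)² = 85.954 atm
V − nb = 1.326 − (2.83)(0.03905) = 1.2155 L
T = (85.954)(1.2155)/((2.83)(0.08206)) = 449.9 K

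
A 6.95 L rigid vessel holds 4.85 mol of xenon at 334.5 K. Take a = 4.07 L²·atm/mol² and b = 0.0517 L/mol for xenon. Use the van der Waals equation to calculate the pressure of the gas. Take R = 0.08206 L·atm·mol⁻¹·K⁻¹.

P = nRT/(V − nb) − a n²/V²
nRT/(V − nb) = (4.85)(0.08206)(334.5)/(6.95 − 4.85×0.0517) = 133.13/6.6993 = 19.872 atm
a n²/V² = (4.07)(4.85)²/(6.95)² = 1.9820 atm
P = 19.872 − 1.9820 = 17.89 atm

P ≈ 17.89 atm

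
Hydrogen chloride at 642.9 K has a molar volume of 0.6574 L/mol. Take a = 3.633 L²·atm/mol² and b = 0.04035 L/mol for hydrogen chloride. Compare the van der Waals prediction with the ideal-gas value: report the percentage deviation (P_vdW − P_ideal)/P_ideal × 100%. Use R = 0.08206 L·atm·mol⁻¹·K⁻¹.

Ideal: P_ideal = RT/V_m = (0.08206)(642.9)/0.6574 = 80.2500 atm
vdW: P = RT/(V_m − b) − a/V_m² = 52.7564/0.617050 − 3.633/0.432175 = 85.4978 − 8.40632 = 77.0915 atm
% deviation = (77.0915 − 80.2500)/80.2500 × 100% = -3.94%

-3.94 %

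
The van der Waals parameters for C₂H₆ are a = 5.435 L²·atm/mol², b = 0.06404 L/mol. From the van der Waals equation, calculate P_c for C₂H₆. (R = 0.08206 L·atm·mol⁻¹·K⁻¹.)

P_c ≈ 49.08 atm

For a van der Waals gas, P_c = a/(27b²).
P_c = 5.435/(27×(0.06404)²) = 5.435/0.11073 = 49.08 atm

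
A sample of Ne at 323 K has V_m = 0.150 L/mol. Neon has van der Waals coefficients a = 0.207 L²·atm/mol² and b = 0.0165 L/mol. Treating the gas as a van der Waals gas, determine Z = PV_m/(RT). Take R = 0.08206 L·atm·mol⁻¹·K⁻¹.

Z ≈ 1.072

P = RT/(V_m − b) − a/V_m² = (0.08206)(323)/(0.150 − 0.0165) − 0.207/(0.150)²
  = 26.505/0.13350 − 9.2000 = 198.54 − 9.2000 = 189.34 atm
Z = PV_m/(RT) = (189.34)(0.150)/((0.08206)(323)) = 28.401/26.505 = 1.072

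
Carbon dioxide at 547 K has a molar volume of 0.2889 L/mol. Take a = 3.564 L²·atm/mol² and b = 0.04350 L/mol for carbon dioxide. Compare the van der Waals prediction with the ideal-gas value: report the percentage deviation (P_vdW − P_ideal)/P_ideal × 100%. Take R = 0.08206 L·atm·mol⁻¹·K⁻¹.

-9.76 %

Ideal: P_ideal = RT/V_m = (0.08206)(547)/0.2889 = 155.371 atm
vdW: P = RT/(V_m − b) − a/V_m² = 44.8868/0.245400 − 3.564/0.0834632 = 182.913 − 42.7015 = 140.212 atm
% deviation = (140.212 − 155.371)/155.371 × 100% = -9.76%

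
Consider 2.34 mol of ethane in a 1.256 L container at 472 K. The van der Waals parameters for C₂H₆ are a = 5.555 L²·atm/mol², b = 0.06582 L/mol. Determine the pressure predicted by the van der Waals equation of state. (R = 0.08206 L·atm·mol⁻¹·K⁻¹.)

P ≈ 62.96 atm

P = nRT/(V − nb) − a n²/V²
nRT/(V − nb) = (2.34)(0.08206)(472)/(1.256 − 2.34×0.06582) = 90.634/1.1020 = 82.245 atm
a n²/V² = (5.555)(2.34)²/(1.256)² = 19.281 atm
P = 82.245 − 19.281 = 62.96 atm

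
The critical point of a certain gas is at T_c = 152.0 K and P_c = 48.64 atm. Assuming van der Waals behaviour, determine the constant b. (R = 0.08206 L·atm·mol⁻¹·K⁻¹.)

From T_c = 8a/(27Rb) and P_c = a/(27b²): b = R T_c/(8 P_c).
b = (0.08206)(152.0)/(8×48.64) = 12.473/389.12 = 0.03205 L/mol

b ≈ 0.03205 L/mol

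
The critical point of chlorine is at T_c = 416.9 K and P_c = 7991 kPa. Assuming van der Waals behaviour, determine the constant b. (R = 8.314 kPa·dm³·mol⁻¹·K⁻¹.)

b ≈ 0.05422 dm³/mol

From T_c = 8a/(27Rb) and P_c = a/(27b²): b = R T_c/(8 P_c).
b = (8.314)(416.9)/(8×7991) = 3466.1/63928 = 0.05422 dm³/mol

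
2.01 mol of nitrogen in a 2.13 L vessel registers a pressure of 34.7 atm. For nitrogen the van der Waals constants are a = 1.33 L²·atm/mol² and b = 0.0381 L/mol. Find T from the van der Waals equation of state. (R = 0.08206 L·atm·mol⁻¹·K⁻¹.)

T = (P + a n²/V²)(V − nb)/(nR)
P + a n²/V² = 34.7 + (1.33)(2.01)²/(2.13)² = 35.884 atm
V − nb = 2.13 − (2.01)(0.0381) = 2.0534 L
T = (35.884)(2.0534)/((2.01)(0.08206)) = 446.7 K

T ≈ 446.7 K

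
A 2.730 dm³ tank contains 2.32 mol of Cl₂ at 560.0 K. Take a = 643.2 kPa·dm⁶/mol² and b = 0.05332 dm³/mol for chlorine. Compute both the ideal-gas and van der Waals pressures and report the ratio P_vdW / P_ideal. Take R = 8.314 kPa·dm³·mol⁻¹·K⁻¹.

Ideal: P_ideal = nRT/V = (2.32)(8.314)(560.0)/2.730 = 3956.61 kPa
vdW: P = nRT/(V − nb) − a n²/V² = 10801.5/2.60630 − 3461.96/7.45290 = 4144.38 − 464.512 = 3679.87 kPa
Ratio = 3679.87/3956.61 = 0.9301

P_vdW / P_ideal ≈ 0.9301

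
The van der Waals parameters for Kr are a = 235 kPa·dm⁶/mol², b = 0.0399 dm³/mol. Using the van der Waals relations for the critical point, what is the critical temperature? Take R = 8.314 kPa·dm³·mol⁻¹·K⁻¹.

For a van der Waals gas, T_c = 8a/(27Rb).
T_c = 8×235/(27×8.314×0.0399) = 1880.0/8.9567 = 209.9 K

T_c ≈ 209.9 K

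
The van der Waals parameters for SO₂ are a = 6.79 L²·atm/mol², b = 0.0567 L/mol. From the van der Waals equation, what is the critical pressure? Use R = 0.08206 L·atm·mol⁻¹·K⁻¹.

P_c ≈ 78.22 atm

For a van der Waals gas, P_c = a/(27b²).
P_c = 6.79/(27×(0.0567)²) = 6.79/0.086802 = 78.22 atm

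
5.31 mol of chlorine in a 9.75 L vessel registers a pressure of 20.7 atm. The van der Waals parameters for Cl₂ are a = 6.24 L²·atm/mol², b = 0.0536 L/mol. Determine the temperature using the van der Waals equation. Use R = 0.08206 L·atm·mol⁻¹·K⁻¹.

T ≈ 489.9 K

T = (P + a n²/V²)(V − nb)/(nR)
P + a n²/V² = 20.7 + (6.24)(5.31)²/(9.75)² = 22.551 atm
V − nb = 9.75 − (5.31)(0.0536) = 9.4654 L
T = (22.551)(9.4654)/((5.31)(0.08206)) = 489.9 K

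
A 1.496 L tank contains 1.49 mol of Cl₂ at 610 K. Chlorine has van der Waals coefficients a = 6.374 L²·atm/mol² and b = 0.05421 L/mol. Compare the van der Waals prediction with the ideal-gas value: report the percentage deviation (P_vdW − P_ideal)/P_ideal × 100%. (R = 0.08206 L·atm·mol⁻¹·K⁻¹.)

Ideal: P_ideal = nRT/V = (1.49)(0.08206)(610)/1.496 = 49.8558 atm
vdW: P = nRT/(V − nb) − a n²/V² = 74.5843/1.41523 − 14.1509/2.23802 = 52.7012 − 6.32296 = 46.3782 atm
% deviation = (46.3782 − 49.8558)/49.8558 × 100% = -6.98%

-6.98 %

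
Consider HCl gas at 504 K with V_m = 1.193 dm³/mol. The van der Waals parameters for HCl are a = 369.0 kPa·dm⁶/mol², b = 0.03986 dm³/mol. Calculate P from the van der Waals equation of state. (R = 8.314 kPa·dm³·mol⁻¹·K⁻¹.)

P ≈ 3375 kPa

P = RT/(V_m − b) − a/V_m²
RT/(V_m − b) = (8.314)(504)/(1.193 − 0.03986) = 4190.3/1.1531 = 3633.9 kPa
a/V_m² = 369.0/(1.193)² = 259.27 kPa
P = 3633.9 − 259.27 = 3375 kPa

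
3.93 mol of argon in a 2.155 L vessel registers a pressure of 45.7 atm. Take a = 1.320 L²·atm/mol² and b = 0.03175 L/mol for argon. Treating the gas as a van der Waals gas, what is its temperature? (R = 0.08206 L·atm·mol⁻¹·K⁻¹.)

T = (P + a n²/V²)(V − nb)/(nR)
P + a n²/V² = 45.7 + (1.320)(3.93)²/(2.155)² = 50.090 atm
V − nb = 2.155 − (3.93)(0.03175) = 2.0302 L
T = (50.090)(2.0302)/((3.93)(0.08206)) = 315.3 K

T ≈ 315.3 K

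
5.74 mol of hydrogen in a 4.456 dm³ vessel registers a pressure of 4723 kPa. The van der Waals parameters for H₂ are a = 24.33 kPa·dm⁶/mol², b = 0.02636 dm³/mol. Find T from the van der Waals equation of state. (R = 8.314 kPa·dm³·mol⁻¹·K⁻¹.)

T ≈ 429.7 K

T = (P + a n²/V²)(V − nb)/(nR)
P + a n²/V² = 4723 + (24.33)(5.74)²/(4.456)² = 4763.4 kPa
V − nb = 4.456 − (5.74)(0.02636) = 4.3047 dm³
T = (4763.4)(4.3047)/((5.74)(8.314)) = 429.7 K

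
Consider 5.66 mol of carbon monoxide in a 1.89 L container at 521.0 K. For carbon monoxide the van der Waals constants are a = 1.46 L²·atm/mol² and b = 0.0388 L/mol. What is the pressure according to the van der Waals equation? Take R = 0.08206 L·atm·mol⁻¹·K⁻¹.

P ≈ 131.8 atm

P = nRT/(V − nb) − a n²/V²
nRT/(V − nb) = (5.66)(0.08206)(521.0)/(1.89 − 5.66×0.0388) = 241.98/1.6704 = 144.86 atm
a n²/V² = (1.46)(5.66)²/(1.89)² = 13.094 atm
P = 144.86 − 13.094 = 131.8 atm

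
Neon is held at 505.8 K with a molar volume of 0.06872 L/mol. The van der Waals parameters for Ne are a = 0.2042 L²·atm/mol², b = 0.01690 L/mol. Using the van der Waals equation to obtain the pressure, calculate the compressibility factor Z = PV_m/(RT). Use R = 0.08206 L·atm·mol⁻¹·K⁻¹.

P = RT/(V_m − b) − a/V_m² = (0.08206)(505.8)/(0.06872 − 0.01690) − 0.2042/(0.06872)²
  = 41.506/0.051820 − 43.240 = 800.96 − 43.240 = 757.72 atm
Z = PV_m/(RT) = (757.72)(0.06872)/((0.08206)(505.8)) = 52.071/41.506 = 1.255

Z ≈ 1.255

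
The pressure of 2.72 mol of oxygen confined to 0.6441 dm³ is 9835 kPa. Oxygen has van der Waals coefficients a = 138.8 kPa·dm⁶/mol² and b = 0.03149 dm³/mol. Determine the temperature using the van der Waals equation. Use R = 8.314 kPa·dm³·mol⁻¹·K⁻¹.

T ≈ 304.0 K

T = (P + a n²/V²)(V − nb)/(nR)
P + a n²/V² = 9835 + (138.8)(2.72)²/(0.6441)² = 12310 kPa
V − nb = 0.6441 − (2.72)(0.03149) = 0.55845 dm³
T = (12310)(0.55845)/((2.72)(8.314)) = 304.0 K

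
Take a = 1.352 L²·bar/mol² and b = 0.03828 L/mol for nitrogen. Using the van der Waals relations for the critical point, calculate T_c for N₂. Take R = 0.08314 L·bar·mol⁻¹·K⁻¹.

For a van der Waals gas, T_c = 8a/(27Rb).
T_c = 8×1.352/(27×0.08314×0.03828) = 10.816/0.085930 = 125.9 K

T_c ≈ 125.9 K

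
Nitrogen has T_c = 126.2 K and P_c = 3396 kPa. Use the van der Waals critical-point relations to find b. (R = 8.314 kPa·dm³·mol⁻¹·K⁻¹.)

From T_c = 8a/(27Rb) and P_c = a/(27b²): b = R T_c/(8 P_c).
b = (8.314)(126.2)/(8×3396) = 1049.2/27168 = 0.03862 dm³/mol

b ≈ 0.03862 dm³/mol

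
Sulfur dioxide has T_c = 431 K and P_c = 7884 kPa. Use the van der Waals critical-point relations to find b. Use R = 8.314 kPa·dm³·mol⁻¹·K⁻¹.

From T_c = 8a/(27Rb) and P_c = a/(27b²): b = R T_c/(8 P_c).
b = (8.314)(431)/(8×7884) = 3583.3/63072 = 0.05681 dm³/mol

b ≈ 0.05681 dm³/mol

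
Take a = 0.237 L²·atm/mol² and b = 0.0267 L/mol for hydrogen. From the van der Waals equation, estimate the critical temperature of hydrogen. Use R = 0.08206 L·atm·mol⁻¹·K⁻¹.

T_c ≈ 32.05 K

For a van der Waals gas, T_c = 8a/(27Rb).
T_c = 8×0.237/(27×0.08206×0.0267) = 1.8960/0.059157 = 32.05 K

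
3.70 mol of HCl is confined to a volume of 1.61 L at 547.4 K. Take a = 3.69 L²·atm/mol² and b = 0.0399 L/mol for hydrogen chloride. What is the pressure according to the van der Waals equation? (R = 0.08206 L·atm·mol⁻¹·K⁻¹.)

P = nRT/(V − nb) − a n²/V²
nRT/(V − nb) = (3.70)(0.08206)(547.4)/(1.61 − 3.70×0.0399) = 166.20/1.4624 = 113.65 atm
a n²/V² = (3.69)(3.70)²/(1.61)² = 19.488 atm
P = 113.65 − 19.488 = 94.16 atm

P ≈ 94.16 atm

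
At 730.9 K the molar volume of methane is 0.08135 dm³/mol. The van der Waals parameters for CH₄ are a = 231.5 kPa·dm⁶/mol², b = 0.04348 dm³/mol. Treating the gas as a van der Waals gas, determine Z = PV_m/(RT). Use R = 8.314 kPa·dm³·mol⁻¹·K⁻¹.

Z ≈ 1.680

P = RT/(V_m − b) − a/V_m² = (8.314)(730.9)/(0.08135 − 0.04348) − 231.5/(0.08135)²
  = 6076.7/0.037870 − 34981 = 160462 − 34981 = 125481 kPa
Z = PV_m/(RT) = (125481)(0.08135)/((8.314)(730.9)) = 10208/6076.7 = 1.680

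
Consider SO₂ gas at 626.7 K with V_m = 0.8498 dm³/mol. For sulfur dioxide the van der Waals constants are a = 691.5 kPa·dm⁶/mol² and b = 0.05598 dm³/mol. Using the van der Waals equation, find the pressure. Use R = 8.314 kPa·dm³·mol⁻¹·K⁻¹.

P = RT/(V_m − b) − a/V_m²
RT/(V_m − b) = (8.314)(626.7)/(0.8498 − 0.05598) = 5210.4/0.79382 = 6563.7 kPa
a/V_m² = 691.5/(0.8498)² = 957.54 kPa
P = 6563.7 − 957.54 = 5606 kPa

P ≈ 5606 kPa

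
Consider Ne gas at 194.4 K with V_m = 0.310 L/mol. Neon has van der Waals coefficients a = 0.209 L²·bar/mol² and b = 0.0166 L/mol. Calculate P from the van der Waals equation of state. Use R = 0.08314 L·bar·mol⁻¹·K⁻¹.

P = RT/(V_m − b) − a/V_m²
RT/(V_m − b) = (0.08314)(194.4)/(0.310 − 0.0166) = 16.162/0.29340 = 55.085 bar
a/V_m² = 0.209/(0.310)² = 2.1748 bar
P = 55.085 − 2.1748 = 52.91 bar

P ≈ 52.91 bar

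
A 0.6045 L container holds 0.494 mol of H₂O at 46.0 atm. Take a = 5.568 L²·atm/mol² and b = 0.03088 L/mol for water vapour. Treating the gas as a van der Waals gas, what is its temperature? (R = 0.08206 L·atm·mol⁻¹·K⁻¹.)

T = (P + a n²/V²)(V − nb)/(nR)
P + a n²/V² = 46.0 + (5.568)(0.494)²/(0.6045)² = 49.718 atm
V − nb = 0.6045 − (0.494)(0.03088) = 0.58925 L
T = (49.718)(0.58925)/((0.494)(0.08206)) = 722.7 K

T ≈ 722.7 K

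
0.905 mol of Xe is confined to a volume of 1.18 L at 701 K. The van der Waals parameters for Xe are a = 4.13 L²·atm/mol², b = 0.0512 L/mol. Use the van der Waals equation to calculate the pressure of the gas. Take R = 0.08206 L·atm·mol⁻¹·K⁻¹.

P = nRT/(V − nb) − a n²/V²
nRT/(V − nb) = (0.905)(0.08206)(701)/(1.18 − 0.905×0.0512) = 52.059/1.1337 = 45.920 atm
a n²/V² = (4.13)(0.905)²/(1.18)² = 2.4293 atm
P = 45.920 − 2.4293 = 43.49 atm

P ≈ 43.49 atm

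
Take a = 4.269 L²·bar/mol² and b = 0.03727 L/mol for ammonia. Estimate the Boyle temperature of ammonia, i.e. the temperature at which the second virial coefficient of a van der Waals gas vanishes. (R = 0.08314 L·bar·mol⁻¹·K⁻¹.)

T_B ≈ 1378 K

For a van der Waals gas the second virial coefficient B₂ = b − a/(RT) vanishes at T_B = a/(Rb).
T_B = 4.269/(0.08314×0.03727) = 4.269/0.0030986 = 1378 K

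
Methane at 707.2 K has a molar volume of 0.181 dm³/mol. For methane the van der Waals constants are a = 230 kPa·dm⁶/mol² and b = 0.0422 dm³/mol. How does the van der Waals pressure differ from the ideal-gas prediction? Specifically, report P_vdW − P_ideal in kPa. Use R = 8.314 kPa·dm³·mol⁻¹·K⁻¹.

ΔP ≈ 2856 kPa

Ideal: P_ideal = RT/V_m = (8.314)(707.2)/0.181 = 32484.3 kPa
vdW: P = RT/(V_m − b) − a/V_m² = 5879.66/0.138800 − 230/0.0327610 = 42360.7 − 7020.54 = 35340.2 kPa
ΔP = 35340.2 − 32484.3 = 2856 kPa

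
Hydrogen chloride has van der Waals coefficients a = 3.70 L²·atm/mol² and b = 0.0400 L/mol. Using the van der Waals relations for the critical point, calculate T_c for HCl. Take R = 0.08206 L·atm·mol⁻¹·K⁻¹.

For a van der Waals gas, T_c = 8a/(27Rb).
T_c = 8×3.70/(27×0.08206×0.0400) = 29.600/0.088625 = 334.0 K

T_c ≈ 334.0 K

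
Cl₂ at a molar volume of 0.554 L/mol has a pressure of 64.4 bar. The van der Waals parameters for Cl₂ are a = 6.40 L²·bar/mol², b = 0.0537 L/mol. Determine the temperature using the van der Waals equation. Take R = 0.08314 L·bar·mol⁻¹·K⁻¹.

T ≈ 513.0 K

T = (P + a/V_m²)(V_m − b)/R
P + a/V_m² = 64.4 + 6.40/(0.554)² = 85.253 bar
V_m − b = 0.554 − 0.0537 = 0.50030 L/mol
T = (85.253)(0.50030)/0.08314 = 513.0 K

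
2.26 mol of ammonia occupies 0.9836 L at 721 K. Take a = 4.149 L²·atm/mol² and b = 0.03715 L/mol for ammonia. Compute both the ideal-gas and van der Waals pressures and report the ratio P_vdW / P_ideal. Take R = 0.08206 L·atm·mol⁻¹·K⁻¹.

Ideal: P_ideal = nRT/V = (2.26)(0.08206)(721)/0.9836 = 135.943 atm
vdW: P = nRT/(V − nb) − a n²/V² = 133.713/0.899641 − 21.1914/0.967469 = 148.629 − 21.9040 = 126.725 atm
Ratio = 126.725/135.943 = 0.9322

P_vdW / P_ideal ≈ 0.9322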